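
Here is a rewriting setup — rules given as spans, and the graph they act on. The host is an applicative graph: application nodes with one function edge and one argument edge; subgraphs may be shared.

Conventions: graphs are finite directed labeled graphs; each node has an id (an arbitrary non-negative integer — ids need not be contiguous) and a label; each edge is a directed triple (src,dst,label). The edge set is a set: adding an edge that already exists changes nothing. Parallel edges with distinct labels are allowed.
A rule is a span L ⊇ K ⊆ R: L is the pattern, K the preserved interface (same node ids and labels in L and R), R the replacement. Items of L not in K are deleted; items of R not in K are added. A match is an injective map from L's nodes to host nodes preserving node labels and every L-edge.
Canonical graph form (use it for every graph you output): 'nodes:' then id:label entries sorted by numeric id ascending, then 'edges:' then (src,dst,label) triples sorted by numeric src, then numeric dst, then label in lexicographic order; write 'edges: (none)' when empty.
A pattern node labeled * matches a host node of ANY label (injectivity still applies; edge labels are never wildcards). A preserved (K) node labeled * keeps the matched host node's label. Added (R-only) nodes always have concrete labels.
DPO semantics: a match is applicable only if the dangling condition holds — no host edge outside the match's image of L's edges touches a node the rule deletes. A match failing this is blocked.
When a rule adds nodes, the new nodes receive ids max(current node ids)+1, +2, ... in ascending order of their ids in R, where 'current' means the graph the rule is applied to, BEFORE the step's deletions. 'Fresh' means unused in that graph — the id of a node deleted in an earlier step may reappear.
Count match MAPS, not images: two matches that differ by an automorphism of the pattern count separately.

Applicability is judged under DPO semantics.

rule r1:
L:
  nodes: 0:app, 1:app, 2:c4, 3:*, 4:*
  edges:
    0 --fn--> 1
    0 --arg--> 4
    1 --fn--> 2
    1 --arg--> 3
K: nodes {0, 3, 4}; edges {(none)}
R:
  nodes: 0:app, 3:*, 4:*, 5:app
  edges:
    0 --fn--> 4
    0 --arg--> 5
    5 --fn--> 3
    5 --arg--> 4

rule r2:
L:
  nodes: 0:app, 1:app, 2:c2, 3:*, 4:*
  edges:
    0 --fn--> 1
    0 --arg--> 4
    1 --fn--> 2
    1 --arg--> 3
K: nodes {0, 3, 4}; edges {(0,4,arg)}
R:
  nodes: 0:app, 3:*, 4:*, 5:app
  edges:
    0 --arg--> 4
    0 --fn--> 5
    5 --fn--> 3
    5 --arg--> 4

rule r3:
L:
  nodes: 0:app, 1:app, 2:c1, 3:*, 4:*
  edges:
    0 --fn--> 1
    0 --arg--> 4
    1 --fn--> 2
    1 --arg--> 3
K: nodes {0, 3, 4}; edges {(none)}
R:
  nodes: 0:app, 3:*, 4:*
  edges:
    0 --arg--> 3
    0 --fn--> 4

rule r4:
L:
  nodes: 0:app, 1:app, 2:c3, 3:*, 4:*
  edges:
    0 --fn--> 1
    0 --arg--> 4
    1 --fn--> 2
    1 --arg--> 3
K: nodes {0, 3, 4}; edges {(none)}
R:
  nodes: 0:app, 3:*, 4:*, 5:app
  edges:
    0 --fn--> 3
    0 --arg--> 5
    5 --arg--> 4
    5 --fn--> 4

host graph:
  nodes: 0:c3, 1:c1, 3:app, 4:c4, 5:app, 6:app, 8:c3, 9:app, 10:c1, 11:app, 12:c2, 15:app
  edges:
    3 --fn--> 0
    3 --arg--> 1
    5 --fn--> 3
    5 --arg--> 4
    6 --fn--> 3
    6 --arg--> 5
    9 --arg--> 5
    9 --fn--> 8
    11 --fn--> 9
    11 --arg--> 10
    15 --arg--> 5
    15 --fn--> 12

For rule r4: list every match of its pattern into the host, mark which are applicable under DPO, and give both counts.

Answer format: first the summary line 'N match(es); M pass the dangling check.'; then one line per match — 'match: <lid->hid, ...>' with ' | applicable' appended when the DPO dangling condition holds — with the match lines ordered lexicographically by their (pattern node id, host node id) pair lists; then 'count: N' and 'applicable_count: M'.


3 match(es); 1 pass the dangling check.
match: 0->5, 1->3, 2->0, 3->1, 4->4
match: 0->6, 1->3, 2->0, 3->1, 4->5
match: 0->11, 1->9, 2->8, 3->5, 4->10 | applicable
count: 3
applicable_count: 1


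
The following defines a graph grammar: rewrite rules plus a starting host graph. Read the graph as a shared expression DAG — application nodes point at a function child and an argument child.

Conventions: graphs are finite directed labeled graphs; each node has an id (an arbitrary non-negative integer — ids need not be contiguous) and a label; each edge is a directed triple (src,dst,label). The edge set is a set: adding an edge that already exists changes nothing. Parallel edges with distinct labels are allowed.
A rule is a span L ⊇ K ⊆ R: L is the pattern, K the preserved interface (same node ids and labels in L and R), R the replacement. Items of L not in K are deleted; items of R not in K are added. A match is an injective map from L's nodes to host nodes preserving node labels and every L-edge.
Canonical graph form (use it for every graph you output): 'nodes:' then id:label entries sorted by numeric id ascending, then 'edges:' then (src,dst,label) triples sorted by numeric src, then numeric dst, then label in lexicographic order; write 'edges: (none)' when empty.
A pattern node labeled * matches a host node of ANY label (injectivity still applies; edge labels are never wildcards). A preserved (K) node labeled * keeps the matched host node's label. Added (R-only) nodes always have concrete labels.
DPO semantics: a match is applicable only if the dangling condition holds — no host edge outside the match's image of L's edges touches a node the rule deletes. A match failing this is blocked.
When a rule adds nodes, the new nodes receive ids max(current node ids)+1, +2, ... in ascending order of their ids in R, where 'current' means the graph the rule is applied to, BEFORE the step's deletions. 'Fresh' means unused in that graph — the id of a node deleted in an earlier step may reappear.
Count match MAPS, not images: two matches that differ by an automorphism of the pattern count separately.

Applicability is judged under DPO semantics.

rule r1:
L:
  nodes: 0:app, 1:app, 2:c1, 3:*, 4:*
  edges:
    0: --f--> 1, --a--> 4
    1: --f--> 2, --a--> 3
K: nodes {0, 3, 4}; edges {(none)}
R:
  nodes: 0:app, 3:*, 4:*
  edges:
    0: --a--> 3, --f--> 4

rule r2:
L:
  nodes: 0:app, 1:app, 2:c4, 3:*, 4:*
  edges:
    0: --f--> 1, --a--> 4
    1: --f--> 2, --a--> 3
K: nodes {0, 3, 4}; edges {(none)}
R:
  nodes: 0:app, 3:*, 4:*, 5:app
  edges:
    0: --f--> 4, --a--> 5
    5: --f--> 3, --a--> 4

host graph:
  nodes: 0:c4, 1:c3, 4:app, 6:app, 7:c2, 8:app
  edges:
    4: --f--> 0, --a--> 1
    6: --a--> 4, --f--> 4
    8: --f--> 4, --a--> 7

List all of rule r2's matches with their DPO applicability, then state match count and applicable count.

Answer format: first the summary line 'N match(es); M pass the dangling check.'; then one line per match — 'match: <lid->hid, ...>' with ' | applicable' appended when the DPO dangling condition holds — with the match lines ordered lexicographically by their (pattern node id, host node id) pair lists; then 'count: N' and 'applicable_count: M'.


1 match(es); 0 pass the dangling check.
match: 0->8, 1->4, 2->0, 3->1, 4->7
count: 1
applicable_count: 0


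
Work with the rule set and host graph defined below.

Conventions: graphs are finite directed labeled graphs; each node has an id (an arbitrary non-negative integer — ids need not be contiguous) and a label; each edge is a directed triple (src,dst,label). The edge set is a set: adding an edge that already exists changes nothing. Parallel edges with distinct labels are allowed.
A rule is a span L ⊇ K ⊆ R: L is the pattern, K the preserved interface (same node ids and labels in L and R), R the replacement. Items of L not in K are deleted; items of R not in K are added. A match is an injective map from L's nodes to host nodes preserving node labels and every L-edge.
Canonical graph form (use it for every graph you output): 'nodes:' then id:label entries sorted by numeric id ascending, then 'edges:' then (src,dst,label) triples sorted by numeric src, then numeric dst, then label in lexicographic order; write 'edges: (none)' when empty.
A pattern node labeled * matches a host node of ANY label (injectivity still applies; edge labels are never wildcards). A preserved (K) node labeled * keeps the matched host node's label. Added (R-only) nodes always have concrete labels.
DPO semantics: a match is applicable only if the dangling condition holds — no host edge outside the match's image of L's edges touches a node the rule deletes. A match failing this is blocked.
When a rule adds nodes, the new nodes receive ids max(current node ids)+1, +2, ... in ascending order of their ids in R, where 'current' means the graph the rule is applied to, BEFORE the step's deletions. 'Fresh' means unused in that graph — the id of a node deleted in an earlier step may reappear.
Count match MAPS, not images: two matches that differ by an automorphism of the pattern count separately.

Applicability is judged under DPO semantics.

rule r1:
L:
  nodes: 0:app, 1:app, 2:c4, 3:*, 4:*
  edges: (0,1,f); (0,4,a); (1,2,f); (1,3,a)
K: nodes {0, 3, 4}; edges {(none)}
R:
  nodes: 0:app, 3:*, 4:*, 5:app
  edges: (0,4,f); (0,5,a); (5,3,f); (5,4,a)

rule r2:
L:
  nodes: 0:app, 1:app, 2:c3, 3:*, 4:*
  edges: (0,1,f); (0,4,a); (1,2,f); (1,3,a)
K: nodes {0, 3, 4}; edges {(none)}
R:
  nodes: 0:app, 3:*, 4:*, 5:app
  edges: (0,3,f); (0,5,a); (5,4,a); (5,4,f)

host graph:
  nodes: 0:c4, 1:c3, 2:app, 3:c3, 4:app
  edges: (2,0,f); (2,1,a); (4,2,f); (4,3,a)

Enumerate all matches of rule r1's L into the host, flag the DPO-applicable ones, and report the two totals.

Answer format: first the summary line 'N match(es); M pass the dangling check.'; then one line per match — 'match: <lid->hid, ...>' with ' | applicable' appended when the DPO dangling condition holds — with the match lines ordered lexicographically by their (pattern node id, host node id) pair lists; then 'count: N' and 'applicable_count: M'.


1 match(es); 1 pass the dangling check.
match: 0->4, 1->2, 2->0, 3->1, 4->3 | applicable
count: 1
applicable_count: 1


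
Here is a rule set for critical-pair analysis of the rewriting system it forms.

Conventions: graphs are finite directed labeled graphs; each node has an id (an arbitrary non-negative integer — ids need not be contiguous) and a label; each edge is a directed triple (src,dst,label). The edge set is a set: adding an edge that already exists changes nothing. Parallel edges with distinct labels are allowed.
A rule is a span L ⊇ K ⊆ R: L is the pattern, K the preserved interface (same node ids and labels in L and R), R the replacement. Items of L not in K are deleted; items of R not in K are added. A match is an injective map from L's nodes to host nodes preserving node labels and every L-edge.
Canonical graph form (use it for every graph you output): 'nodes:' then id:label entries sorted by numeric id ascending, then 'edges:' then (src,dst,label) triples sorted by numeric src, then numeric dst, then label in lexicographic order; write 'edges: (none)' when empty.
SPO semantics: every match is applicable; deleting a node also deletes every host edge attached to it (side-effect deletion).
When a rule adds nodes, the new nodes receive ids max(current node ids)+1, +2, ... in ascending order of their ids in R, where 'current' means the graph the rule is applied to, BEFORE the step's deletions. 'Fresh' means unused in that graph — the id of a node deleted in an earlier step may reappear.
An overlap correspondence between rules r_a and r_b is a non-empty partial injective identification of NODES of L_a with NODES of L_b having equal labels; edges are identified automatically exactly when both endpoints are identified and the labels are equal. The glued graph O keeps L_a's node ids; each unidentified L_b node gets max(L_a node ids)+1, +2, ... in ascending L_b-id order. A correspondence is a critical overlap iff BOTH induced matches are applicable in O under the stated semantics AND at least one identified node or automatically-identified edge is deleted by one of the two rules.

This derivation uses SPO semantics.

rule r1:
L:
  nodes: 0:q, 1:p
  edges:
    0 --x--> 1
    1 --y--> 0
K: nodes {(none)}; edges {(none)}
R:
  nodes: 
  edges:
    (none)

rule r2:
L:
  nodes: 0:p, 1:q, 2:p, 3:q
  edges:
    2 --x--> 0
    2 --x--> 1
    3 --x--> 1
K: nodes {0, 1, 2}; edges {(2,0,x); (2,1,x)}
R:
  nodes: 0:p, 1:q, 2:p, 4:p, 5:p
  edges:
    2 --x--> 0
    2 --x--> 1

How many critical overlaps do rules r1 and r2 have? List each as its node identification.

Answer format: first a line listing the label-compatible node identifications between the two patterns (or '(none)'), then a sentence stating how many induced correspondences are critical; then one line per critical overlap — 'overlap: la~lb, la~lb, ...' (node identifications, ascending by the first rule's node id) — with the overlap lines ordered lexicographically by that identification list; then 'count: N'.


label-compatible node identifications between L(r1) and L(r2): 0~1, 0~3, 1~0, 1~2
8 of the induced correspondences are critical overlaps of r1 and r2.
overlap: 0~1
overlap: 0~1, 1~0
overlap: 0~1, 1~2
overlap: 0~3
overlap: 0~3, 1~0
overlap: 0~3, 1~2
overlap: 1~0
overlap: 1~2
count: 8


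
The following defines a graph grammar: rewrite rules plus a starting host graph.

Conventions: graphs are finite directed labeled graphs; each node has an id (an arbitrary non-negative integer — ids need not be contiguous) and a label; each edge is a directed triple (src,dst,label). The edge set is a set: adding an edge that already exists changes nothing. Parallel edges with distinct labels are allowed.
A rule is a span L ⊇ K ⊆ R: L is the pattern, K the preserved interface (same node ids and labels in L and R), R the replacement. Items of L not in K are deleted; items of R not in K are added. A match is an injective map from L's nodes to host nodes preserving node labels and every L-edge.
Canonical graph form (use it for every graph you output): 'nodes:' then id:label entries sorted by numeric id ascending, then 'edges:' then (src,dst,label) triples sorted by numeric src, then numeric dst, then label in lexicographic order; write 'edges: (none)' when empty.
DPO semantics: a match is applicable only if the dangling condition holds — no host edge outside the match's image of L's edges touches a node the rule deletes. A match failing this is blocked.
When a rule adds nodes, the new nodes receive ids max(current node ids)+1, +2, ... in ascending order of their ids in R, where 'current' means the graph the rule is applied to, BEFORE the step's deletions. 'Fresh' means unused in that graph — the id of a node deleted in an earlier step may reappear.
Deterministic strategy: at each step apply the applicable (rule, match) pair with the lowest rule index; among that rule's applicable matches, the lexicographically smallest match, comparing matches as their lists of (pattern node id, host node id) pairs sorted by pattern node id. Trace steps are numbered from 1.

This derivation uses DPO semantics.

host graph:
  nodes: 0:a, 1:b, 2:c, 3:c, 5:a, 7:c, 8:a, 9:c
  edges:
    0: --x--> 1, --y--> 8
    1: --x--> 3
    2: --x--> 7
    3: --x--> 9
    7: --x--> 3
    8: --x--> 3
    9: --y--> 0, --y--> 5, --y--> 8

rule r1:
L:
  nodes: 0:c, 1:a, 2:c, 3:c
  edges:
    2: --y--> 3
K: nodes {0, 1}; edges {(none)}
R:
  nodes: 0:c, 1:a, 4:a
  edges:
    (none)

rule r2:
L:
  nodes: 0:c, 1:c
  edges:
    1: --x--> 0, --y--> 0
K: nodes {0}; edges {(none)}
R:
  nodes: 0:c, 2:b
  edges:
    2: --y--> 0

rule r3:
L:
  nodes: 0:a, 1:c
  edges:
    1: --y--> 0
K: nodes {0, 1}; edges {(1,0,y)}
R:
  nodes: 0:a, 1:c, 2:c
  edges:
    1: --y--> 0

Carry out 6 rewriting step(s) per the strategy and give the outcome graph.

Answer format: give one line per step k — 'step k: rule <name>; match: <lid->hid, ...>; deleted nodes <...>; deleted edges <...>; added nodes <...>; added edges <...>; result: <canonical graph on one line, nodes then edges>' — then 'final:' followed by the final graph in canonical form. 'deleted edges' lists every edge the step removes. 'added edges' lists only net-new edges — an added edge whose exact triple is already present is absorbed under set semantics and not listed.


step 1: rule r3; match: 0->0, 1->9; deleted nodes (none); deleted edges (none); added nodes 10; added edges (none); result: nodes: 0:a, 1:b, 2:c, 3:c, 5:a, 7:c, 8:a, 9:c, 10:c edges: (0,1,x); (0,8,y); (1,3,x); (2,7,x); (3,9,x); (7,3,x); (8,3,x); (9,0,y); (9,5,y); (9,8,y)
step 2: rule r3; match: 0->0, 1->9; deleted nodes (none); deleted edges (none); added nodes 11; added edges (none); result: nodes: 0:a, 1:b, 2:c, 3:c, 5:a, 7:c, 8:a, 9:c, 10:c, 11:c edges: (0,1,x); (0,8,y); (1,3,x); (2,7,x); (3,9,x); (7,3,x); (8,3,x); (9,0,y); (9,5,y); (9,8,y)
step 3: rule r3; match: 0->0, 1->9; deleted nodes (none); deleted edges (none); added nodes 12; added edges (none); result: nodes: 0:a, 1:b, 2:c, 3:c, 5:a, 7:c, 8:a, 9:c, 10:c, 11:c, 12:c edges: (0,1,x); (0,8,y); (1,3,x); (2,7,x); (3,9,x); (7,3,x); (8,3,x); (9,0,y); (9,5,y); (9,8,y)
step 4: rule r3; match: 0->0, 1->9; deleted nodes (none); deleted edges (none); added nodes 13; added edges (none); result: nodes: 0:a, 1:b, 2:c, 3:c, 5:a, 7:c, 8:a, 9:c, 10:c, 11:c, 12:c, 13:c edges: (0,1,x); (0,8,y); (1,3,x); (2,7,x); (3,9,x); (7,3,x); (8,3,x); (9,0,y); (9,5,y); (9,8,y)
step 5: rule r3; match: 0->0, 1->9; deleted nodes (none); deleted edges (none); added nodes 14; added edges (none); result: nodes: 0:a, 1:b, 2:c, 3:c, 5:a, 7:c, 8:a, 9:c, 10:c, 11:c, 12:c, 13:c, 14:c edges: (0,1,x); (0,8,y); (1,3,x); (2,7,x); (3,9,x); (7,3,x); (8,3,x); (9,0,y); (9,5,y); (9,8,y)
step 6: rule r3; match: 0->0, 1->9; deleted nodes (none); deleted edges (none); added nodes 15; added edges (none); result: nodes: 0:a, 1:b, 2:c, 3:c, 5:a, 7:c, 8:a, 9:c, 10:c, 11:c, 12:c, 13:c, 14:c, 15:c edges: (0,1,x); (0,8,y); (1,3,x); (2,7,x); (3,9,x); (7,3,x); (8,3,x); (9,0,y); (9,5,y); (9,8,y)
final:
nodes: 0:a, 1:b, 2:c, 3:c, 5:a, 7:c, 8:a, 9:c, 10:c, 11:c, 12:c, 13:c, 14:c, 15:c
edges: (0,1,x); (0,8,y); (1,3,x); (2,7,x); (3,9,x); (7,3,x); (8,3,x); (9,0,y); (9,5,y); (9,8,y)


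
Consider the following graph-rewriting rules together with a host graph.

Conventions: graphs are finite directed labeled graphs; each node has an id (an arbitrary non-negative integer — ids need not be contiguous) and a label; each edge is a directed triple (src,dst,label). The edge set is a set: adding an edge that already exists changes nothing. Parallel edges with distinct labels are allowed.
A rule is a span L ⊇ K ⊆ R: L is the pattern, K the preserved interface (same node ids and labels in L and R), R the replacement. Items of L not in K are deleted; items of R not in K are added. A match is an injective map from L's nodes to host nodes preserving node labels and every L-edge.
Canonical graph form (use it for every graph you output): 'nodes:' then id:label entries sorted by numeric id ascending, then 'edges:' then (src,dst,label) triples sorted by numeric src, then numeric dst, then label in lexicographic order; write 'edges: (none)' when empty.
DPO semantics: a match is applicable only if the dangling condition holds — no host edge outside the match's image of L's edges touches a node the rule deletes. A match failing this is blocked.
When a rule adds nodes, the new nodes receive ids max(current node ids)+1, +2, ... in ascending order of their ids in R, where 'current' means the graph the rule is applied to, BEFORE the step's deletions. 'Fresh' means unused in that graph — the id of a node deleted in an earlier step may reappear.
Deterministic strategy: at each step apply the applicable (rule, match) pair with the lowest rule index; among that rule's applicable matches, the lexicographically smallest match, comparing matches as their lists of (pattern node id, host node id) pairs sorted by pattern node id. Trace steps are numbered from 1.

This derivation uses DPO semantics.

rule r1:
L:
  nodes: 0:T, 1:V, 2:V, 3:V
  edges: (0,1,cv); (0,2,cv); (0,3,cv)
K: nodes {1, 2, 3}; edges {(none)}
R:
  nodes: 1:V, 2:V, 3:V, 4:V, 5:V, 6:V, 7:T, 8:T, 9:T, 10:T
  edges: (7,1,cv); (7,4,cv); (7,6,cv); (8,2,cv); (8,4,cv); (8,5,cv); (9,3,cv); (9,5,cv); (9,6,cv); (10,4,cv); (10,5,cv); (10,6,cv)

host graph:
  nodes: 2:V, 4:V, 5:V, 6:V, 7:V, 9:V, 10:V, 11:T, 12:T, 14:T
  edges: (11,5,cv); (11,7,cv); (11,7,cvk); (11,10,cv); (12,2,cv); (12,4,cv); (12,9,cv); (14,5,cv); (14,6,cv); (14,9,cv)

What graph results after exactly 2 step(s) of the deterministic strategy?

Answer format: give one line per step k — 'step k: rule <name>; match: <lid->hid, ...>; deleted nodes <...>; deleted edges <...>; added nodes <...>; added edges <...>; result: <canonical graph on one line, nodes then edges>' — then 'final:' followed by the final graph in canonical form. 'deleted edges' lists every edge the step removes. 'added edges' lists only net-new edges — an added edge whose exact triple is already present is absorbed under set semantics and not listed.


step 1: rule r1; match: 0->12, 1->2, 2->4, 3->9; deleted nodes 12; deleted edges (12,2,cv); (12,4,cv); (12,9,cv); added nodes 15, 16, 17, 18, 19, 20, 21; added edges (18,2,cv); (18,15,cv); (18,17,cv); (19,4,cv); (19,15,cv); (19,16,cv); (20,9,cv); (20,16,cv); (20,17,cv); (21,15,cv); (21,16,cv); (21,17,cv); result: nodes: 2:V, 4:V, 5:V, 6:V, 7:V, 9:V, 10:V, 11:T, 14:T, 15:V, 16:V, 17:V, 18:T, 19:T, 20:T, 21:T edges: (11,5,cv); (11,7,cv); (11,7,cvk); (11,10,cv); (14,5,cv); (14,6,cv); (14,9,cv); (18,2,cv); (18,15,cv); (18,17,cv); (19,4,cv); (19,15,cv); (19,16,cv); (20,9,cv); (20,16,cv); (20,17,cv); (21,15,cv); (21,16,cv); (21,17,cv)
step 2: rule r1; match: 0->14, 1->5, 2->6, 3->9; deleted nodes 14; deleted edges (14,5,cv); (14,6,cv); (14,9,cv); added nodes 22, 23, 24, 25, 26, 27, 28; added edges (25,5,cv); (25,22,cv); (25,24,cv); (26,6,cv); (26,22,cv); (26,23,cv); (27,9,cv); (27,23,cv); (27,24,cv); (28,22,cv); (28,23,cv); (28,24,cv); result: nodes: 2:V, 4:V, 5:V, 6:V, 7:V, 9:V, 10:V, 11:T, 15:V, 16:V, 17:V, 18:T, 19:T, 20:T, 21:T, 22:V, 23:V, 24:V, 25:T, 26:T, 27:T, 28:T edges: (11,5,cv); (11,7,cv); (11,7,cvk); (11,10,cv); (18,2,cv); (18,15,cv); (18,17,cv); (19,4,cv); (19,15,cv); (19,16,cv); (20,9,cv); (20,16,cv); (20,17,cv); (21,15,cv); (21,16,cv); (21,17,cv); (25,5,cv); (25,22,cv); (25,24,cv); (26,6,cv); (26,22,cv); (26,23,cv); (27,9,cv); (27,23,cv); (27,24,cv); (28,22,cv); (28,23,cv); (28,24,cv)
final:
nodes: 2:V, 4:V, 5:V, 6:V, 7:V, 9:V, 10:V, 11:T, 15:V, 16:V, 17:V, 18:T, 19:T, 20:T, 21:T, 22:V, 23:V, 24:V, 25:T, 26:T, 27:T, 28:T
edges: (11,5,cv); (11,7,cv); (11,7,cvk); (11,10,cv); (18,2,cv); (18,15,cv); (18,17,cv); (19,4,cv); (19,15,cv); (19,16,cv); (20,9,cv); (20,16,cv); (20,17,cv); (21,15,cv); (21,16,cv); (21,17,cv); (25,5,cv); (25,22,cv); (25,24,cv); (26,6,cv); (26,22,cv); (26,23,cv); (27,9,cv); (27,23,cv); (27,24,cv); (28,22,cv); (28,23,cv); (28,24,cv)


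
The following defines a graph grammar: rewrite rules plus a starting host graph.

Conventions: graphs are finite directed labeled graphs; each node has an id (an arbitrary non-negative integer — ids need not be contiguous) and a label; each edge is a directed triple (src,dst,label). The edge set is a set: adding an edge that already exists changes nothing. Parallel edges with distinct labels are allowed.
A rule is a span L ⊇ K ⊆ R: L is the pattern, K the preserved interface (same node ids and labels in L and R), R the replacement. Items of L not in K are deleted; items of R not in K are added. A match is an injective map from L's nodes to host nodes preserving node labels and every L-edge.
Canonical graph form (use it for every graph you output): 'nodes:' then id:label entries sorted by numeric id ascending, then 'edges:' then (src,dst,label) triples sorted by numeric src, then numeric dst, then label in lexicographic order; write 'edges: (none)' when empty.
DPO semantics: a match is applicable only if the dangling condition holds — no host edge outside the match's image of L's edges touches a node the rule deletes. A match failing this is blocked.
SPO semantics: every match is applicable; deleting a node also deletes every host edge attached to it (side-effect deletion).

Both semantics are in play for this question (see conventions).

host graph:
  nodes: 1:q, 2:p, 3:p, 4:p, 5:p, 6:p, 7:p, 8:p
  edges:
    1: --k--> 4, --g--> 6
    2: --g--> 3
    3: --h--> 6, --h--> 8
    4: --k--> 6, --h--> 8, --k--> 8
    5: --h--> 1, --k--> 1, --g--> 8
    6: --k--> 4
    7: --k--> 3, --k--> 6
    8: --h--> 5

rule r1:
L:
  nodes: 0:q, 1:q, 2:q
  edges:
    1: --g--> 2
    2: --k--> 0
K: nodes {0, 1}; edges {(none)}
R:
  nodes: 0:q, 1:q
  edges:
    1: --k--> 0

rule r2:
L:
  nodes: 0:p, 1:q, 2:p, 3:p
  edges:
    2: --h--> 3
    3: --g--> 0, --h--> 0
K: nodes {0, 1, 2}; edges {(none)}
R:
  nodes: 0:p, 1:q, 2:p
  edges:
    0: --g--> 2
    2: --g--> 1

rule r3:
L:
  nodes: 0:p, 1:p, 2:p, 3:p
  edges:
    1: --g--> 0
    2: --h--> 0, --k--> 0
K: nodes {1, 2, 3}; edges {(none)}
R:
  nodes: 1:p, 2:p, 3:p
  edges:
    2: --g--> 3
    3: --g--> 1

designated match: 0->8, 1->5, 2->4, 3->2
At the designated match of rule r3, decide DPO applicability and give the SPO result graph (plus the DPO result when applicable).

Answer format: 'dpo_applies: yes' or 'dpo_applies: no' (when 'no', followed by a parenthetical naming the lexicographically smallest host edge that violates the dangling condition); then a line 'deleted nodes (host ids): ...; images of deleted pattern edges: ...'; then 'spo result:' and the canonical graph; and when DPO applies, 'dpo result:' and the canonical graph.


dpo_applies: no
(the rule deletes node 8, which keeps host edge (3,8,h) outside the match image — the dangling condition fails, DPO blocks; SPO proceeds and side-deletes such edges)
deleted nodes (host ids): 8; images of deleted pattern edges: (4,8,h); (4,8,k); (5,8,g)
spo result:
nodes: 1:q, 2:p, 3:p, 4:p, 5:p, 6:p, 7:p
edges: (1,4,k); (1,6,g); (2,3,g); (2,5,g); (3,6,h); (4,2,g); (4,6,k); (5,1,h); (5,1,k); (6,4,k); (7,3,k); (7,6,k)


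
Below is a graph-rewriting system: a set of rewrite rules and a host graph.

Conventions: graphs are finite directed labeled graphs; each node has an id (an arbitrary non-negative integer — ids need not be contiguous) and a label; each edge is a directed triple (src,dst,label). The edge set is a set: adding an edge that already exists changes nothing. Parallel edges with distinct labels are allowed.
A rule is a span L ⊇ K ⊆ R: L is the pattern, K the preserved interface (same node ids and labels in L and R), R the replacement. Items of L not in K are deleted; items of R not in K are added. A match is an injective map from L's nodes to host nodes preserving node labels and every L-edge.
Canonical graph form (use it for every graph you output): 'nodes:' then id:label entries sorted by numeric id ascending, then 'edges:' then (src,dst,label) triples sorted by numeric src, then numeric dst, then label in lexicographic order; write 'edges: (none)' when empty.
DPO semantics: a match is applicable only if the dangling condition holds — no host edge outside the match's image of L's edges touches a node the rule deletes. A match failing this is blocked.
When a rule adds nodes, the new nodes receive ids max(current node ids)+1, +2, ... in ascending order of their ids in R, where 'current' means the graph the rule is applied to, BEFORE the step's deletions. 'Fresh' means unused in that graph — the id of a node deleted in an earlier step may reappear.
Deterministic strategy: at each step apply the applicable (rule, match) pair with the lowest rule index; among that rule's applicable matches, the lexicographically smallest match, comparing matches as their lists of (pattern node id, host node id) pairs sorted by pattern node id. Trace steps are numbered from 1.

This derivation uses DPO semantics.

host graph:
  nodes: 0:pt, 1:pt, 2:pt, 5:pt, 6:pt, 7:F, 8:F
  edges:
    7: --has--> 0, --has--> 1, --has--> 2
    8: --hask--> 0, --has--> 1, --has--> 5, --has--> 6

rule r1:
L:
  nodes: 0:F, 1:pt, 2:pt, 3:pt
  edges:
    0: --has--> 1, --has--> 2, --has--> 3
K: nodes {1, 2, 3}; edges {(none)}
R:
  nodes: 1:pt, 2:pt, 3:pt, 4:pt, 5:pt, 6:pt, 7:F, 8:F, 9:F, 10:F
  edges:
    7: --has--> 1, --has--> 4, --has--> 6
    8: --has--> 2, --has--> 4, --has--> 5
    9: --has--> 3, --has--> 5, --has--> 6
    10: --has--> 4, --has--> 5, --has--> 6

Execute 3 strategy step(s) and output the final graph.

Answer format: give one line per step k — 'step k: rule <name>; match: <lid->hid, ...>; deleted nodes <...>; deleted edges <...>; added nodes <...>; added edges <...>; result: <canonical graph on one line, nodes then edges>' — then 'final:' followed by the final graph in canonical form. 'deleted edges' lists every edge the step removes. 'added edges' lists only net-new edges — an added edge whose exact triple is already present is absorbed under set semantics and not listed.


step 1: rule r1; match: 0->7, 1->0, 2->1, 3->2; deleted nodes 7; deleted edges (7,0,has); (7,1,has); (7,2,has); added nodes 9, 10, 11, 12, 13, 14, 15; added edges (12,0,has); (12,9,has); (12,11,has); (13,1,has); (13,9,has); (13,10,has); (14,2,has); (14,10,has); (14,11,has); (15,9,has); (15,10,has); (15,11,has); result: nodes: 0:pt, 1:pt, 2:pt, 5:pt, 6:pt, 8:F, 9:pt, 10:pt, 11:pt, 12:F, 13:F, 14:F, 15:F edges: (8,0,hask); (8,1,has); (8,5,has); (8,6,has); (12,0,has); (12,9,has); (12,11,has); (13,1,has); (13,9,has); (13,10,has); (14,2,has); (14,10,has); (14,11,has); (15,9,has); (15,10,has); (15,11,has)
step 2: rule r1; match: 0->12, 1->0, 2->9, 3->11; deleted nodes 12; deleted edges (12,0,has); (12,9,has); (12,11,has); added nodes 16, 17, 18, 19, 20, 21, 22; added edges (19,0,has); (19,16,has); (19,18,has); (20,9,has); (20,16,has); (20,17,has); (21,11,has); (21,17,has); (21,18,has); (22,16,has); (22,17,has); (22,18,has); result: nodes: 0:pt, 1:pt, 2:pt, 5:pt, 6:pt, 8:F, 9:pt, 10:pt, 11:pt, 13:F, 14:F, 15:F, 16:pt, 17:pt, 18:pt, 19:F, 20:F, 21:F, 22:F edges: (8,0,hask); (8,1,has); (8,5,has); (8,6,has); (13,1,has); (13,9,has); (13,10,has); (14,2,has); (14,10,has); (14,11,has); (15,9,has); (15,10,has); (15,11,has); (19,0,has); (19,16,has); (19,18,has); (20,9,has); (20,16,has); (20,17,has); (21,11,has); (21,17,has); (21,18,has); (22,16,has); (22,17,has); (22,18,has)
step 3: rule r1; match: 0->13, 1->1, 2->9, 3->10; deleted nodes 13; deleted edges (13,1,has); (13,9,has); (13,10,has); added nodes 23, 24, 25, 26, 27, 28, 29; added edges (26,1,has); (26,23,has); (26,25,has); (27,9,has); (27,23,has); (27,24,has); (28,10,has); (28,24,has); (28,25,has); (29,23,has); (29,24,has); (29,25,has); result: nodes: 0:pt, 1:pt, 2:pt, 5:pt, 6:pt, 8:F, 9:pt, 10:pt, 11:pt, 14:F, 15:F, 16:pt, 17:pt, 18:pt, 19:F, 20:F, 21:F, 22:F, 23:pt, 24:pt, 25:pt, 26:F, 27:F, 28:F, 29:F edges: (8,0,hask); (8,1,has); (8,5,has); (8,6,has); (14,2,has); (14,10,has); (14,11,has); (15,9,has); (15,10,has); (15,11,has); (19,0,has); (19,16,has); (19,18,has); (20,9,has); (20,16,has); (20,17,has); (21,11,has); (21,17,has); (21,18,has); (22,16,has); (22,17,has); (22,18,has); (26,1,has); (26,23,has); (26,25,has); (27,9,has); (27,23,has); (27,24,has); (28,10,has); (28,24,has); (28,25,has); (29,23,has); (29,24,has); (29,25,has)
final:
nodes: 0:pt, 1:pt, 2:pt, 5:pt, 6:pt, 8:F, 9:pt, 10:pt, 11:pt, 14:F, 15:F, 16:pt, 17:pt, 18:pt, 19:F, 20:F, 21:F, 22:F, 23:pt, 24:pt, 25:pt, 26:F, 27:F, 28:F, 29:F
edges: (8,0,hask); (8,1,has); (8,5,has); (8,6,has); (14,2,has); (14,10,has); (14,11,has); (15,9,has); (15,10,has); (15,11,has); (19,0,has); (19,16,has); (19,18,has); (20,9,has); (20,16,has); (20,17,has); (21,11,has); (21,17,has); (21,18,has); (22,16,has); (22,17,has); (22,18,has); (26,1,has); (26,23,has); (26,25,has); (27,9,has); (27,23,has); (27,24,has); (28,10,has); (28,24,has); (28,25,has); (29,23,has); (29,24,has); (29,25,has)


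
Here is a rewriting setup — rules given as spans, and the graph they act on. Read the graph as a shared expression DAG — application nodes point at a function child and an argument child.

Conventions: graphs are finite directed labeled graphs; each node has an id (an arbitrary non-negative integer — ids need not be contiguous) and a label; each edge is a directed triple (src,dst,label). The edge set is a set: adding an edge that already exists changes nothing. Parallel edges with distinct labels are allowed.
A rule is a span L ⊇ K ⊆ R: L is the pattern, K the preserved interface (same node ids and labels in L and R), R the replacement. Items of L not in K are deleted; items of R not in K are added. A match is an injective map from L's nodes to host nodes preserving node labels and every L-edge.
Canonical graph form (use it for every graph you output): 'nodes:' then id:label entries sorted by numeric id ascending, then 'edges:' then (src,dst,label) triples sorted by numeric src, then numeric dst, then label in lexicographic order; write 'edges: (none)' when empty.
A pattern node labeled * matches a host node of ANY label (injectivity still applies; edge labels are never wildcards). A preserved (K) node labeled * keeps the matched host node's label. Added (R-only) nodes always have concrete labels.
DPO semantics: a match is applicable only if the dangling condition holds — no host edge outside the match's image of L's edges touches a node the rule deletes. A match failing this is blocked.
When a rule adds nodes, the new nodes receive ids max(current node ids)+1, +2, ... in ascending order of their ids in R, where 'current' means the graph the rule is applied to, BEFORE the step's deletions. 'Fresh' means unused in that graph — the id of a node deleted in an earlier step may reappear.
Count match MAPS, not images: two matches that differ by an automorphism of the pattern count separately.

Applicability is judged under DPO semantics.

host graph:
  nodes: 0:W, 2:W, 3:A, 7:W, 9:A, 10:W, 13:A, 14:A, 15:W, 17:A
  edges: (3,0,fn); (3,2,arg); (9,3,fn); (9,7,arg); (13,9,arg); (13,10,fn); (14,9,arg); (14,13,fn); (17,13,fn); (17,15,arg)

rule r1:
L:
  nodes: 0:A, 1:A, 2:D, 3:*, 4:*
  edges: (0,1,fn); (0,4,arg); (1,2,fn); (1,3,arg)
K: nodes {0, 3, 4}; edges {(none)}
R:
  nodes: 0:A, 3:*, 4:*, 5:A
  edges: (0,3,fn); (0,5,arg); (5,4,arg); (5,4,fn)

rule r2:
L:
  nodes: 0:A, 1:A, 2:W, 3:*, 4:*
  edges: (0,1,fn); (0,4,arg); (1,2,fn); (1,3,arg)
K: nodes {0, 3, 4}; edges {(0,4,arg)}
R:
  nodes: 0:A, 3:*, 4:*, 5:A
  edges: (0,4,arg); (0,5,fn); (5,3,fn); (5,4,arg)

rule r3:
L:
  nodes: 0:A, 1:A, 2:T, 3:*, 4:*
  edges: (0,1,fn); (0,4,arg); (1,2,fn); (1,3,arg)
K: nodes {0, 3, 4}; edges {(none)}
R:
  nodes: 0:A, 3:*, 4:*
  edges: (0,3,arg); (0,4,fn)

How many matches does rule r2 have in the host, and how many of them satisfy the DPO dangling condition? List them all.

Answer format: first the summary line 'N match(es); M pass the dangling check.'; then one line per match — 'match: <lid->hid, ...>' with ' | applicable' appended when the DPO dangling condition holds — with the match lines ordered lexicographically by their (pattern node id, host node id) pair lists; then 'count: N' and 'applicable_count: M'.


2 match(es); 1 pass the dangling check.
match: 0->9, 1->3, 2->0, 3->2, 4->7 | applicable
match: 0->17, 1->13, 2->10, 3->9, 4->15
count: 2
applicable_count: 1


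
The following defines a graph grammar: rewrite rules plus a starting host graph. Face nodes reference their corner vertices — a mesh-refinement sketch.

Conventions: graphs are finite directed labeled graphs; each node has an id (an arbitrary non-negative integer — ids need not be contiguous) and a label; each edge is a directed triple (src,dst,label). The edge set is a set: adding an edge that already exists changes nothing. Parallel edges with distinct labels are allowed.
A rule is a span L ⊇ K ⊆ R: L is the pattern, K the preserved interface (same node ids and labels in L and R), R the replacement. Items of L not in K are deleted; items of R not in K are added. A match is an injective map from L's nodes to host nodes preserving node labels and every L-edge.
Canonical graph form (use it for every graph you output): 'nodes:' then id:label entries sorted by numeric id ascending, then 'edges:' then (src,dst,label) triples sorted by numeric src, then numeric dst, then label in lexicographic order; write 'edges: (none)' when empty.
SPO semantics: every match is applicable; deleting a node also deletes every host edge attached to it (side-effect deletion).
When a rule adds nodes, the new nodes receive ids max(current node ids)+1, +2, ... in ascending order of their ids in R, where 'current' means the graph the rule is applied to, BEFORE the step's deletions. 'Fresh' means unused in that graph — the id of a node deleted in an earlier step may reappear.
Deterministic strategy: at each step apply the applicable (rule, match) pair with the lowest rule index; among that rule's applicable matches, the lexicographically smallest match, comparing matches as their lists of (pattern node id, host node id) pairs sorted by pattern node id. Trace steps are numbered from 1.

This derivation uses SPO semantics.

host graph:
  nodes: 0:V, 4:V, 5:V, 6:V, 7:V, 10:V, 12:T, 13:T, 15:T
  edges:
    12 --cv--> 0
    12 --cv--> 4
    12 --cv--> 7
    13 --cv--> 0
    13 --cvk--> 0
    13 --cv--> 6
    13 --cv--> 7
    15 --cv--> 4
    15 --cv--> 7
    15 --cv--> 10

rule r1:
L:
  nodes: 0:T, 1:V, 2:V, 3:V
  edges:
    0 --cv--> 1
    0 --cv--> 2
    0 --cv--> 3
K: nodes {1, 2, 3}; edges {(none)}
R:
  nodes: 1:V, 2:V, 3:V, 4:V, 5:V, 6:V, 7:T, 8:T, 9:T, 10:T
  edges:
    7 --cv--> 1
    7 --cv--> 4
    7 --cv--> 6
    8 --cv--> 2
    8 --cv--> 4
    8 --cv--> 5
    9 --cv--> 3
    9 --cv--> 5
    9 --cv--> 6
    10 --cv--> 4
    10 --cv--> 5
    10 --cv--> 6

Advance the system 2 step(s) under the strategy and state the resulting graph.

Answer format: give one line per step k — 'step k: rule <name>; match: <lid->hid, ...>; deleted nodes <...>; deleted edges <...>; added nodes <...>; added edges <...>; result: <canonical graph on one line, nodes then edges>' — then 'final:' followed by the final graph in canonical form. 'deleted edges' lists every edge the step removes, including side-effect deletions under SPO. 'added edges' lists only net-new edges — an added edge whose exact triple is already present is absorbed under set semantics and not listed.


step 1: rule r1; match: 0->12, 1->0, 2->4, 3->7; deleted nodes 12; deleted edges (12,0,cv); (12,4,cv); (12,7,cv); added nodes 16, 17, 18, 19, 20, 21, 22; added edges (19,0,cv); (19,16,cv); (19,18,cv); (20,4,cv); (20,16,cv); (20,17,cv); (21,7,cv); (21,17,cv); (21,18,cv); (22,16,cv); (22,17,cv); (22,18,cv); result: nodes: 0:V, 4:V, 5:V, 6:V, 7:V, 10:V, 13:T, 15:T, 16:V, 17:V, 18:V, 19:T, 20:T, 21:T, 22:T edges: (13,0,cv); (13,0,cvk); (13,6,cv); (13,7,cv); (15,4,cv); (15,7,cv); (15,10,cv); (19,0,cv); (19,16,cv); (19,18,cv); (20,4,cv); (20,16,cv); (20,17,cv); (21,7,cv); (21,17,cv); (21,18,cv); (22,16,cv); (22,17,cv); (22,18,cv)
step 2: rule r1; match: 0->13, 1->0, 2->6, 3->7; deleted nodes 13; deleted edges (13,0,cv); (13,0,cvk); (13,6,cv); (13,7,cv); added nodes 23, 24, 25, 26, 27, 28, 29; added edges (26,0,cv); (26,23,cv); (26,25,cv); (27,6,cv); (27,23,cv); (27,24,cv); (28,7,cv); (28,24,cv); (28,25,cv); (29,23,cv); (29,24,cv); (29,25,cv); result: nodes: 0:V, 4:V, 5:V, 6:V, 7:V, 10:V, 15:T, 16:V, 17:V, 18:V, 19:T, 20:T, 21:T, 22:T, 23:V, 24:V, 25:V, 26:T, 27:T, 28:T, 29:T edges: (15,4,cv); (15,7,cv); (15,10,cv); (19,0,cv); (19,16,cv); (19,18,cv); (20,4,cv); (20,16,cv); (20,17,cv); (21,7,cv); (21,17,cv); (21,18,cv); (22,16,cv); (22,17,cv); (22,18,cv); (26,0,cv); (26,23,cv); (26,25,cv); (27,6,cv); (27,23,cv); (27,24,cv); (28,7,cv); (28,24,cv); (28,25,cv); (29,23,cv); (29,24,cv); (29,25,cv)
final:
nodes: 0:V, 4:V, 5:V, 6:V, 7:V, 10:V, 15:T, 16:V, 17:V, 18:V, 19:T, 20:T, 21:T, 22:T, 23:V, 24:V, 25:V, 26:T, 27:T, 28:T, 29:T
edges: (15,4,cv); (15,7,cv); (15,10,cv); (19,0,cv); (19,16,cv); (19,18,cv); (20,4,cv); (20,16,cv); (20,17,cv); (21,7,cv); (21,17,cv); (21,18,cv); (22,16,cv); (22,17,cv); (22,18,cv); (26,0,cv); (26,23,cv); (26,25,cv); (27,6,cv); (27,23,cv); (27,24,cv); (28,7,cv); (28,24,cv); (28,25,cv); (29,23,cv); (29,24,cv); (29,25,cv)


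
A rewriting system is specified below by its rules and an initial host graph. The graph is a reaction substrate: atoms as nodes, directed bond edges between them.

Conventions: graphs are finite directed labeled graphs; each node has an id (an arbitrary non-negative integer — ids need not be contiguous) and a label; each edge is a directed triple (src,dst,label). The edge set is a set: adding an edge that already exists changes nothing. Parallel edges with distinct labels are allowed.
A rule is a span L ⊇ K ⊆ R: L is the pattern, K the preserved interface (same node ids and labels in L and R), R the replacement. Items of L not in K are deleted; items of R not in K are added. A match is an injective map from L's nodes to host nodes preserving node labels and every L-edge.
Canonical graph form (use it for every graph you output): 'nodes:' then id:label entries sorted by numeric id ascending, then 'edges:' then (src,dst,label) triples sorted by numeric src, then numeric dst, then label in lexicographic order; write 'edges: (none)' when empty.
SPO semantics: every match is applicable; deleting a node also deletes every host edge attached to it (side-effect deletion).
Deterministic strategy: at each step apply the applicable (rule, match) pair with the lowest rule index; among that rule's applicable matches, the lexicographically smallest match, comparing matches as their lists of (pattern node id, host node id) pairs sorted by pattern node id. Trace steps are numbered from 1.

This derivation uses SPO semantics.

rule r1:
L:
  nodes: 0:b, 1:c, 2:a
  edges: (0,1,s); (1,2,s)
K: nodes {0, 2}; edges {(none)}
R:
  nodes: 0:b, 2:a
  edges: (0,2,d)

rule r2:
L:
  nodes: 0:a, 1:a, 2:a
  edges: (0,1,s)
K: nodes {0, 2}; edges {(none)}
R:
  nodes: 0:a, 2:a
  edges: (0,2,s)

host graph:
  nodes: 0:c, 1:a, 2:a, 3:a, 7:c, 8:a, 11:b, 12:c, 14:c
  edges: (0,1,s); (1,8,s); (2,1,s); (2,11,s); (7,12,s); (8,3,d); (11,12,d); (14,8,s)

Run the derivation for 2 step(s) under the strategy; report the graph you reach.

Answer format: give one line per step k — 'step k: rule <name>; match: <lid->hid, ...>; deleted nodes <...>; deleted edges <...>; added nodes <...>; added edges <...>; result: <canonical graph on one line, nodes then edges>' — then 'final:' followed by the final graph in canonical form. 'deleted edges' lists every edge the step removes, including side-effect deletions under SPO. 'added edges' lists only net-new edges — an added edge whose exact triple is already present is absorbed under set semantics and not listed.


step 1: rule r2; match: 0->1, 1->8, 2->2; deleted nodes 8; deleted edges (1,8,s); (8,3,d); (14,8,s); added nodes (none); added edges (1,2,s); result: nodes: 0:c, 1:a, 2:a, 3:a, 7:c, 11:b, 12:c, 14:c edges: (0,1,s); (1,2,s); (2,1,s); (2,11,s); (7,12,s); (11,12,d)
step 2: rule r2; match: 0->1, 1->2, 2->3; deleted nodes 2; deleted edges (1,2,s); (2,1,s); (2,11,s); added nodes (none); added edges (1,3,s); result: nodes: 0:c, 1:a, 3:a, 7:c, 11:b, 12:c, 14:c edges: (0,1,s); (1,3,s); (7,12,s); (11,12,d)
final:
nodes: 0:c, 1:a, 3:a, 7:c, 11:b, 12:c, 14:c
edges: (0,1,s); (1,3,s); (7,12,s); (11,12,d)
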